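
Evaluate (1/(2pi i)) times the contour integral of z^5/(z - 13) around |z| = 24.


Step 1: f(z) = z^5, a = 13 is inside |z| = 24
Step 2: By Cauchy integral formula: (1/(2pi*i)) * integral = f(a)
Step 3: f(13) = 13^5 = 371293

371293


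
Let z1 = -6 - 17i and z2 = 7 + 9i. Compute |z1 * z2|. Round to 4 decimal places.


Step 1: |z1| = sqrt((-6)^2 + (-17)^2) = sqrt(325)
Step 2: |z2| = sqrt(7^2 + 9^2) = sqrt(130)
Step 3: |z1*z2| = |z1|*|z2| = sqrt(325) * sqrt(130) = sqrt(325 * 130) = sqrt(42250)
Step 4: = 205.548

205.548


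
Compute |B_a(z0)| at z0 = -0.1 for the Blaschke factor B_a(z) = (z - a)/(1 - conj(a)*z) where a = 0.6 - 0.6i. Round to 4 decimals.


Step 1: Numerator z0 - a = -0.1 - (0.6 - 0.6i) = -0.7 + 0.6i
Step 2: Denominator 1 - conj(a)*z0 = 1 - (0.6 + 0.6i)*(-0.1) = 1.06 + 0.06i
Step 3: |z0 - a|^2 = (-0.7)^2 + 0.6^2 = 0.85; |1 - conj(a)*z0|^2 = 1.06^2 + 0.06^2 = 1.1272
Step 4: |B_a(-0.1)| = sqrt(0.85 / 1.1272) = sqrt(0.754081)
Step 5: = 0.8684

0.8684


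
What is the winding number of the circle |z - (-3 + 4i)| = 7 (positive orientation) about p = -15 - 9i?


Step 1: Center c = (-3, 4), radius = 7
Step 2: |p - c|^2 = (-12)^2 + (-13)^2 = 313
Step 3: r^2 = 49
Step 4: |p-c| > r so winding number = 0

0


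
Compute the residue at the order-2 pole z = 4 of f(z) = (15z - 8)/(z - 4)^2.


Step 1: Pole of order 2 at z = 4
Step 2: Res = lim d/dz [(z - 4)^2 * f(z)] as z -> 4
Step 3: (z - 4)^2 * f(z) = 15z - 8
Step 4: d/dz[15z - 8] = 15

15


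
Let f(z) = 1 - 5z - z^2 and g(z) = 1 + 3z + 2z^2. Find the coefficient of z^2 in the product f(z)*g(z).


Step 1: z^2 term in f*g comes from: (1)*(2z^2) + (-5z)*(3z) + (-z^2)*(1)
Step 2: = 2 - 15 - 1
Step 3: = -14

-14


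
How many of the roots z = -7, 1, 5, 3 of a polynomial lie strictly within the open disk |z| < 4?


Step 1: Check each root:
  z = -7: |-7| = 7 >= 4
  z = 1: |1| = 1 < 4
  z = 5: |5| = 5 >= 4
  z = 3: |3| = 3 < 4
Step 2: Count = 2

2


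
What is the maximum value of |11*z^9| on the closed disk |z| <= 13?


Step 1: On |z| = 13, |f(z)| = 11 * |z|^9 = 11 * 13^9
Step 2: By maximum modulus principle, maximum is on boundary.
Step 3: Maximum = 11 * 10604499373 = 116649493103

116649493103


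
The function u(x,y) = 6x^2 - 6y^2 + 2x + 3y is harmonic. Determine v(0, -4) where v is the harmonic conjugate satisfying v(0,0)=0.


Step 1: v_x = -u_y = 12y - 3
Step 2: v_y = u_x = 12x + 2
Step 3: v = 12xy - 3x + 2y + C
Step 4: v(0,0) = 0 => C = 0
Step 5: v(0, -4) = -8

-8


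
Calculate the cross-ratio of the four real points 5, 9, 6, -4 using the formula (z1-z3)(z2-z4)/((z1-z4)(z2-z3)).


Step 1: (z1-z3)(z2-z4) = (-1) * 13 = -13
Step 2: (z1-z4)(z2-z3) = 9 * 3 = 27
Step 3: Cross-ratio = -13/27 = -13/27

-13/27


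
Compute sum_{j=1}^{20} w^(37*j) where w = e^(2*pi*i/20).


Step 1: The sum sum_{j=1}^{n} w^(k*j) equals n if n | k, else 0.
Step 2: Here n = 20, k = 37
Step 3: Does n divide k? 20 | 37 -> False
Step 4: Sum = 0

0


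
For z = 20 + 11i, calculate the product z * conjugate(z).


Step 1: conj(z) = 20 - 11i
Step 2: z * conj(z) = 20^2 + 11^2
Step 3: = 400 + 121 = 521

521


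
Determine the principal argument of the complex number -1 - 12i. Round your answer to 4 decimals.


Step 1: z = -1 - 12i
Step 2: arg(z) = atan2(-12, -1)
Step 3: arg(z) = -1.6539

-1.6539


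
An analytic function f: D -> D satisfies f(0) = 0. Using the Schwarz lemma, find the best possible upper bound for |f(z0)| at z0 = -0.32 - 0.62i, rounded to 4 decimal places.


Step 1: Schwarz lemma: if f: D -> D is analytic with f(0) = 0, then |f(z)| <= |z| for all z in D, and this is sharp (f(z) = z).
Step 2: |z0|^2 = (-0.32)^2 + (-0.62)^2 = 0.4868
Step 3: |z0| = sqrt(0.4868) = 0.697711
Step 4: Best bound = |z0| = 0.6977

0.6977


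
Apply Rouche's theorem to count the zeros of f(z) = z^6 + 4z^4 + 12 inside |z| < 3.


Step 1: On |z| = 3 the three terms have sizes |z^6| = 3^6 = 729, |4z^4| = 4*3^4 = 324, |12| = 12
Step 2: The dominant term is g(z) = z^6; let h(z) = 4z^4 + 12 so f = g + h
Step 3: On |z| = 3: |g| = 729 and |h| <= 324 + 12 = 336
Step 4: Since 729 > 336, |h| < |g| on |z| = 3, so by Rouche f has the same number of zeros as g inside |z| < 3
Step 5: g(z) = z^6 has 6 zeros (all at the origin) inside |z| < 3. Answer = 6

6


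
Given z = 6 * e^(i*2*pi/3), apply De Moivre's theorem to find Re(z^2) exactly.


Step 1: By De Moivre's theorem, z^2 = 6^2 * e^(i*2*2*pi/3) = 36 * (cos(4*pi/3) + i*sin(4*pi/3))
Step 2: |z|^2 = 6^2 = 36
Step 3: The angle 4*pi/3 already lies in [0, 2*pi)
Step 4: cos(4*pi/3) = -1/2
Step 5: Re(z^2) = 36 * (-1/2) = -18

-18


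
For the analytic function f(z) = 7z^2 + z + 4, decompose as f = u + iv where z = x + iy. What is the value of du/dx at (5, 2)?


Step 1: f(z) = 7(x+iy)^2 + (x+iy) + 4
Step 2: u = 7(x^2 - y^2) + x + 4
Step 3: u_x = 14x + 1
Step 4: At (5, 2): u_x = 70 + 1 = 71

71


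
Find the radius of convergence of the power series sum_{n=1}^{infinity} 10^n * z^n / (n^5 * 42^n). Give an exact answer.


Step 1: General term a_n = 10^n / (n^5 * 42^n)
Step 2: By the root test, |a_n|^(1/n) = 10 / (n^(5/n) * 42) -> 10/42 as n -> infinity (since n^(5/n) -> 1)
Step 3: R = 1/lim|a_n|^(1/n) = 42/10 = 21/5

21/5


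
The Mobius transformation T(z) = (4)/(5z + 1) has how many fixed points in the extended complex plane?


Step 1: Fixed points satisfy T(z) = z
Step 2: 5z^2 + z - 4 = 0
Step 3: Discriminant = 1^2 - 4*5*(-4) = 81
Step 4: Number of fixed points = 2

2


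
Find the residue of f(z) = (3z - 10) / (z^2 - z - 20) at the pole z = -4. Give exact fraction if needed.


Step 1: Q(z) = z^2 - z - 20 = (z + 4)(z - 5)
Step 2: Q'(z) = 2z - 1
Step 3: Q'(-4) = -9, P(-4) = -22
Step 4: Res = P(-4)/Q'(-4) = -22/(-9) = 22/9

22/9


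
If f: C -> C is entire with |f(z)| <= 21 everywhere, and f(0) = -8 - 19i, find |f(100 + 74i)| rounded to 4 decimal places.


Step 1: By Liouville's theorem, a bounded entire function is constant.
Step 2: f(z) = f(0) = -8 - 19i for all z.
Step 3: |f(w)| = |-8 - 19i| = sqrt(64 + 361)
Step 4: = 20.6155

20.6155


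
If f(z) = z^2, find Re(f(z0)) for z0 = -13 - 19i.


Step 1: z0 = -13 - 19i
Step 2: z0^2 = (-13)^2 - (-19)^2 + 494i
Step 3: real part = 169 - 361 = -192

-192


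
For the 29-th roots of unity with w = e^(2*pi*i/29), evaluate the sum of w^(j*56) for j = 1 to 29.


Step 1: The sum sum_{j=1}^{n} w^(k*j) equals n if n | k, else 0.
Step 2: Here n = 29, k = 56
Step 3: Does n divide k? 29 | 56 -> False
Step 4: Sum = 0

0


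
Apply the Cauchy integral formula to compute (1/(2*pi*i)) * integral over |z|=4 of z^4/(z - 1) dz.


Step 1: f(z) = z^4, a = 1 is inside |z| = 4
Step 2: By Cauchy integral formula: (1/(2pi*i)) * integral = f(a)
Step 3: f(1) = 1^4 = 1

1


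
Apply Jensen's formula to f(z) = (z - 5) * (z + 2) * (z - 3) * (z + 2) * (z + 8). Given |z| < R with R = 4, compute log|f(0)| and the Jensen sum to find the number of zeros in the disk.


Jensen's formula: (1/2pi)*integral log|f(Re^it)|dt = log|f(0)| + sum_{|a_k|<R} log(R/|a_k|)
Step 1: f(0) = (-5) * 2 * (-3) * 2 * 8 = 480
Step 2: log|f(0)| = log|5| + log|-2| + log|3| + log|-2| + log|-8| = 6.1738
Step 3: Zeros inside |z| < 4: -2, 3, -2
Step 4: Jensen sum = log(4/2) + log(4/3) + log(4/2) = 1.674
Step 5: n(R) = number of terms in the Jensen sum = count of zeros inside |z| < 4 = 3

3


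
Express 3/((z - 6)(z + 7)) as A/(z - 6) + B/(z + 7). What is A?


Step 1: Multiply both sides by (z - 6) and set z = 6
Step 2: A = 3 / (6 + 7)
Step 3: A = 3 / 13
Step 4: A = 3/13

3/13


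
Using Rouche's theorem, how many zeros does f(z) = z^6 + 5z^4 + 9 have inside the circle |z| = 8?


Step 1: On |z| = 8 the three terms have sizes |z^6| = 8^6 = 262144, |5z^4| = 5*8^4 = 20480, |9| = 9
Step 2: The dominant term is g(z) = z^6; let h(z) = 5z^4 + 9 so f = g + h
Step 3: On |z| = 8: |g| = 262144 and |h| <= 20480 + 9 = 20489
Step 4: Since 262144 > 20489, |h| < |g| on |z| = 8, so by Rouche f has the same number of zeros as g inside |z| < 8
Step 5: g(z) = z^6 has 6 zeros (all at the origin) inside |z| < 8. Answer = 6

6


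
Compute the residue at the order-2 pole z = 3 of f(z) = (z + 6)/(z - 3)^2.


Step 1: Pole of order 2 at z = 3
Step 2: Res = lim d/dz [(z - 3)^2 * f(z)] as z -> 3
Step 3: (z - 3)^2 * f(z) = z + 6
Step 4: d/dz[z + 6] = 1

1


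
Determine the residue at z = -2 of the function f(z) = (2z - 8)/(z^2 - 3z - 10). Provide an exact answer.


Step 1: Q(z) = z^2 - 3z - 10 = (z + 2)(z - 5)
Step 2: Q'(z) = 2z - 3
Step 3: Q'(-2) = -7, P(-2) = -12
Step 4: Res = P(-2)/Q'(-2) = -12/(-7) = 12/7

12/7


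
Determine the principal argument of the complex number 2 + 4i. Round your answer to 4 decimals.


Step 1: z = 2 + 4i
Step 2: arg(z) = atan2(4, 2)
Step 3: arg(z) = 1.1071

1.1071


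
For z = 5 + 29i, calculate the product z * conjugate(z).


Step 1: conj(z) = 5 - 29i
Step 2: z * conj(z) = 5^2 + 29^2
Step 3: = 25 + 841 = 866

866


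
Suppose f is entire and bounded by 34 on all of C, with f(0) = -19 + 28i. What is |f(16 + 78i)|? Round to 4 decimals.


Step 1: By Liouville's theorem, a bounded entire function is constant.
Step 2: f(z) = f(0) = -19 + 28i for all z.
Step 3: |f(w)| = |-19 + 28i| = sqrt(361 + 784)
Step 4: = 33.8378

33.8378


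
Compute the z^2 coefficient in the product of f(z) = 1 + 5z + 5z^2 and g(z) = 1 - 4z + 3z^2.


Step 1: z^2 term in f*g comes from: (1)*(3z^2) + (5z)*(-4z) + (5z^2)*(1)
Step 2: = 3 - 20 + 5
Step 3: = -12

-12


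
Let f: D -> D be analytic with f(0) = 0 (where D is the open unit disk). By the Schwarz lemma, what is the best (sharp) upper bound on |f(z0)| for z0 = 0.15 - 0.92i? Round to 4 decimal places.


Step 1: Schwarz lemma: if f: D -> D is analytic with f(0) = 0, then |f(z)| <= |z| for all z in D, and this is sharp (f(z) = z).
Step 2: |z0|^2 = 0.15^2 + (-0.92)^2 = 0.8689
Step 3: |z0| = sqrt(0.8689) = 0.932148
Step 4: Best bound = |z0| = 0.9321

0.9321


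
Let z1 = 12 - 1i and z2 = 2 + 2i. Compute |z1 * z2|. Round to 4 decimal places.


Step 1: |z1| = sqrt(12^2 + (-1)^2) = sqrt(145)
Step 2: |z2| = sqrt(2^2 + 2^2) = sqrt(8)
Step 3: |z1*z2| = |z1|*|z2| = sqrt(145) * sqrt(8) = sqrt(145 * 8) = sqrt(1160)
Step 4: = 34.0588

34.0588


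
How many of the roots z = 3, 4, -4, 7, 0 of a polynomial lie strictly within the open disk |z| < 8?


Step 1: Check each root:
  z = 3: |3| = 3 < 8
  z = 4: |4| = 4 < 8
  z = -4: |-4| = 4 < 8
  z = 7: |7| = 7 < 8
  z = 0: |0| = 0 < 8
Step 2: Count = 5

5


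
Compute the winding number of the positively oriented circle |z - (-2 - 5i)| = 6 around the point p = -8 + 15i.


Step 1: Center c = (-2, -5), radius = 6
Step 2: |p - c|^2 = (-6)^2 + 20^2 = 436
Step 3: r^2 = 36
Step 4: |p-c| > r so winding number = 0

0


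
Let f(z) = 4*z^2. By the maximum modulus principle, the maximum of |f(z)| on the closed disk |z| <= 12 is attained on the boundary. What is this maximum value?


Step 1: On |z| = 12, |f(z)| = 4 * |z|^2 = 4 * 12^2
Step 2: By maximum modulus principle, maximum is on boundary.
Step 3: Maximum = 4 * 144 = 576

576


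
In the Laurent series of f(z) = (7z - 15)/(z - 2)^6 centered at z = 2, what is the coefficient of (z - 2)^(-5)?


Step 1: Write the numerator in powers of (z - 2): 7z - 15 = 7(z - 2) + (7*2 - 15) = 7(z - 2) - 1
Step 2: Divide by (z - 2)^6: f(z) = -(z - 2)^(-6) + 7(z - 2)^(-5)
Step 3: This finite sum is the Laurent series of f about z = 2.
Step 4: Coefficient of (z - 2)^(-5) = coefficient of (z - 2) in the re-centred numerator = 7

7


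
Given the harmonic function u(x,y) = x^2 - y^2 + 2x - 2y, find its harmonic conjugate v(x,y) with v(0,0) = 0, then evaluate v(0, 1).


Step 1: v_x = -u_y = 2y + 2
Step 2: v_y = u_x = 2x + 2
Step 3: v = 2xy + 2x + 2y + C
Step 4: v(0,0) = 0 => C = 0
Step 5: v(0, 1) = 2

2


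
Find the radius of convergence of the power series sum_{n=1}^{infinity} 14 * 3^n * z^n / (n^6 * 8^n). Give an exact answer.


Step 1: General term a_n = 14 * 3^n / (n^6 * 8^n)
Step 2: By the root test, |a_n|^(1/n) = 14^(1/n) * 3 / (n^(6/n) * 8) -> 3/8 as n -> infinity (since 14^(1/n) -> 1 and n^(6/n) -> 1)
Step 3: R = 1/lim|a_n|^(1/n) = 8/3

8/3


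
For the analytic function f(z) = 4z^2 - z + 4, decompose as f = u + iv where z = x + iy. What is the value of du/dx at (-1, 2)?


Step 1: f(z) = 4(x+iy)^2 - (x+iy) + 4
Step 2: u = 4(x^2 - y^2) - x + 4
Step 3: u_x = 8x - 1
Step 4: At (-1, 2): u_x = -8 - 1 = -9

-9


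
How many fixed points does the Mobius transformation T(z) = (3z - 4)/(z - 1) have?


Step 1: Fixed points satisfy T(z) = z
Step 2: z^2 - 4z + 4 = 0
Step 3: Discriminant = (-4)^2 - 4*1*4 = 0
Step 4: Number of fixed points = 1

1


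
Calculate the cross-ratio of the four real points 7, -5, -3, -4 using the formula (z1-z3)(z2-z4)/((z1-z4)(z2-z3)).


Step 1: (z1-z3)(z2-z4) = 10 * (-1) = -10
Step 2: (z1-z4)(z2-z3) = 11 * (-2) = -22
Step 3: Cross-ratio = 10/22 = 5/11

5/11


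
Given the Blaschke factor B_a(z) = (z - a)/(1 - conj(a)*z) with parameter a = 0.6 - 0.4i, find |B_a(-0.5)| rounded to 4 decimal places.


Step 1: Numerator z0 - a = -0.5 - (0.6 - 0.4i) = -1.1 + 0.4i
Step 2: Denominator 1 - conj(a)*z0 = 1 - (0.6 + 0.4i)*(-0.5) = 1.3 + 0.2i
Step 3: |z0 - a|^2 = (-1.1)^2 + 0.4^2 = 1.37; |1 - conj(a)*z0|^2 = 1.3^2 + 0.2^2 = 1.73
Step 4: |B_a(-0.5)| = sqrt(1.37 / 1.73) = sqrt(0.791908)
Step 5: = 0.8899

0.8899


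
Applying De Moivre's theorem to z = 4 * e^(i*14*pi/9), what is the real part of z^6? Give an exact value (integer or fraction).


Step 1: By De Moivre's theorem, z^6 = 4^6 * e^(i*6*14*pi/9) = 4096 * (cos(28*pi/3) + i*sin(28*pi/3))
Step 2: |z|^6 = 4^6 = 4096
Step 3: Reduce the angle mod 2*pi: 28*pi/3 - 8*pi = 4*pi/3
Step 4: cos(4*pi/3) = -1/2
Step 5: Re(z^6) = 4096 * (-1/2) = -2048

-2048


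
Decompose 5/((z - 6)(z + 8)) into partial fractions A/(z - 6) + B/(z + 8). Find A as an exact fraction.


Step 1: Multiply both sides by (z - 6) and set z = 6
Step 2: A = 5 / (6 + 8)
Step 3: A = 5 / 14
Step 4: A = 5/14

5/14


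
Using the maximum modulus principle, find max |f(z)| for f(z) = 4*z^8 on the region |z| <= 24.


Step 1: On |z| = 24, |f(z)| = 4 * |z|^8 = 4 * 24^8
Step 2: By maximum modulus principle, maximum is on boundary.
Step 3: Maximum = 4 * 110075314176 = 440301256704

440301256704


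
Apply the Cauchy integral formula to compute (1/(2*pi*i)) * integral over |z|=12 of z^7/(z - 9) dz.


Step 1: f(z) = z^7, a = 9 is inside |z| = 12
Step 2: By Cauchy integral formula: (1/(2pi*i)) * integral = f(a)
Step 3: f(9) = 9^7 = 4782969

4782969


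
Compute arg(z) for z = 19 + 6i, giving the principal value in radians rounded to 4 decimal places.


Step 1: z = 19 + 6i
Step 2: arg(z) = atan2(6, 19)
Step 3: arg(z) = 0.3059

0.3059


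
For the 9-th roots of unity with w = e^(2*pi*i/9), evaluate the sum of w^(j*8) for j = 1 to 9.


Step 1: The sum sum_{j=1}^{n} w^(k*j) equals n if n | k, else 0.
Step 2: Here n = 9, k = 8
Step 3: Does n divide k? 9 | 8 -> False
Step 4: Sum = 0

0


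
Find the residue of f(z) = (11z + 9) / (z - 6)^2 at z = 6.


Step 1: Pole of order 2 at z = 6
Step 2: Res = lim d/dz [(z - 6)^2 * f(z)] as z -> 6
Step 3: (z - 6)^2 * f(z) = 11z + 9
Step 4: d/dz[11z + 9] = 11

11


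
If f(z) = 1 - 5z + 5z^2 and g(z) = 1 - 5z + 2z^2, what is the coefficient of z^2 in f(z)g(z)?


Step 1: z^2 term in f*g comes from: (1)*(2z^2) + (-5z)*(-5z) + (5z^2)*(1)
Step 2: = 2 + 25 + 5
Step 3: = 32

32


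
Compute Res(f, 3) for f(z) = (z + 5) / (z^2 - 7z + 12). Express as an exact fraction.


Step 1: Q(z) = z^2 - 7z + 12 = (z - 3)(z - 4)
Step 2: Q'(z) = 2z - 7
Step 3: Q'(3) = -1, P(3) = 8
Step 4: Res = P(3)/Q'(3) = 8/(-1) = -8

-8


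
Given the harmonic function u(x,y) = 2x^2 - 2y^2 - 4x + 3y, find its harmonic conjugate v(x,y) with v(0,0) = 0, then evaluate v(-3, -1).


Step 1: v_x = -u_y = 4y - 3
Step 2: v_y = u_x = 4x - 4
Step 3: v = 4xy - 3x - 4y + C
Step 4: v(0,0) = 0 => C = 0
Step 5: v(-3, -1) = 25

25


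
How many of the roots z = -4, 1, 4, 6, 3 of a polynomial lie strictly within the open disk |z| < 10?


Step 1: Check each root:
  z = -4: |-4| = 4 < 10
  z = 1: |1| = 1 < 10
  z = 4: |4| = 4 < 10
  z = 6: |6| = 6 < 10
  z = 3: |3| = 3 < 10
Step 2: Count = 5

5


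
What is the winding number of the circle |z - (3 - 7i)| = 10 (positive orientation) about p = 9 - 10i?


Step 1: Center c = (3, -7), radius = 10
Step 2: |p - c|^2 = 6^2 + (-3)^2 = 45
Step 3: r^2 = 100
Step 4: |p-c| < r so winding number = 1

1


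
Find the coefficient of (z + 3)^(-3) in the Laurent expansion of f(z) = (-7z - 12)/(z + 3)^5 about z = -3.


Step 1: Write the numerator in powers of (z + 3): -7z - 12 = -7(z + 3) + (-7*(-3) - 12) = -7(z + 3) + 9
Step 2: Divide by (z + 3)^5: f(z) = 9(z + 3)^(-5) - 7(z + 3)^(-4)
Step 3: This finite sum is the Laurent series of f about z = -3.
Step 4: Only the powers -5 and -4 appear, so the coefficient of (z + 3)^(-3) = 0

0


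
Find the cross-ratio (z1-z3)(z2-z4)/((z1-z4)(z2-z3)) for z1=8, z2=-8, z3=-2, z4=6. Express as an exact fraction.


Step 1: (z1-z3)(z2-z4) = 10 * (-14) = -140
Step 2: (z1-z4)(z2-z3) = 2 * (-6) = -12
Step 3: Cross-ratio = 140/12 = 35/3

35/3


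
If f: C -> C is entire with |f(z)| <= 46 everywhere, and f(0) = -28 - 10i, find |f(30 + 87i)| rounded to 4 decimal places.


Step 1: By Liouville's theorem, a bounded entire function is constant.
Step 2: f(z) = f(0) = -28 - 10i for all z.
Step 3: |f(w)| = |-28 - 10i| = sqrt(784 + 100)
Step 4: = 29.7321

29.7321


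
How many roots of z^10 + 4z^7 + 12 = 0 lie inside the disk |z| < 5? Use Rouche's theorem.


Step 1: On |z| = 5 the three terms have sizes |z^10| = 5^10 = 9765625, |4z^7| = 4*5^7 = 312500, |12| = 12
Step 2: The dominant term is g(z) = z^10; let h(z) = 4z^7 + 12 so f = g + h
Step 3: On |z| = 5: |g| = 9765625 and |h| <= 312500 + 12 = 312512
Step 4: Since 9765625 > 312512, |h| < |g| on |z| = 5, so by Rouche f has the same number of zeros as g inside |z| < 5
Step 5: g(z) = z^10 has 10 zeros (all at the origin) inside |z| < 5. Answer = 10

10


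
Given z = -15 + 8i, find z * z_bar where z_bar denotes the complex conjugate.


Step 1: conj(z) = -15 - 8i
Step 2: z * conj(z) = (-15)^2 + 8^2
Step 3: = 225 + 64 = 289

289


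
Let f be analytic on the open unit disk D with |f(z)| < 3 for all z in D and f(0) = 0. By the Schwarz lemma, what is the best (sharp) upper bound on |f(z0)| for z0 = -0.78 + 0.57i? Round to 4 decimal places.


Step 1: g = f/3 maps D -> D with g(0) = 0, so by the Schwarz lemma |g(z)| <= |z|, i.e. |f(z)| <= 3|z|; this is sharp (f(z) = 3z).
Step 2: |z0|^2 = (-0.78)^2 + 0.57^2 = 0.9333
Step 3: |z0| = sqrt(0.9333) = 0.966075
Step 4: Best bound = 3 * |z0| = 3 * 0.966075 = 2.8982

2.8982


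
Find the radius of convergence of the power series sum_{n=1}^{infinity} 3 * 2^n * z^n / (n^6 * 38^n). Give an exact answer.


Step 1: General term a_n = 3 * 2^n / (n^6 * 38^n)
Step 2: By the root test, |a_n|^(1/n) = 3^(1/n) * 2 / (n^(6/n) * 38) -> 2/38 as n -> infinity (since 3^(1/n) -> 1 and n^(6/n) -> 1)
Step 3: R = 1/lim|a_n|^(1/n) = 38/2 = 19

19


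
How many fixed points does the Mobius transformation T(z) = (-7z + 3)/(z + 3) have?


Step 1: Fixed points satisfy T(z) = z
Step 2: z^2 + 10z - 3 = 0
Step 3: Discriminant = 10^2 - 4*1*(-3) = 112
Step 4: Number of fixed points = 2

2


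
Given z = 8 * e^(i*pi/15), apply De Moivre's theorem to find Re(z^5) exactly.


Step 1: By De Moivre's theorem, z^5 = 8^5 * e^(i*5*pi/15) = 32768 * (cos(pi/3) + i*sin(pi/3))
Step 2: |z|^5 = 8^5 = 32768
Step 3: The angle pi/3 already lies in [0, 2*pi)
Step 4: cos(pi/3) = 1/2
Step 5: Re(z^5) = 32768 * 1/2 = 16384

16384


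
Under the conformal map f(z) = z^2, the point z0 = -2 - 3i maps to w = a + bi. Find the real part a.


Step 1: z0 = -2 - 3i
Step 2: z0^2 = (-2)^2 - (-3)^2 + 12i
Step 3: real part = 4 - 9 = -5

-5


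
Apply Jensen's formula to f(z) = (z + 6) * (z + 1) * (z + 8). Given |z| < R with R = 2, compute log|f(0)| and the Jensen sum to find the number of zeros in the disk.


Jensen's formula: (1/2pi)*integral log|f(Re^it)|dt = log|f(0)| + sum_{|a_k|<R} log(R/|a_k|)
Step 1: f(0) = 6 * 1 * 8 = 48
Step 2: log|f(0)| = log|-6| + log|-1| + log|-8| = 3.8712
Step 3: Zeros inside |z| < 2: -1
Step 4: Jensen sum = log(2/1) = 0.6931
Step 5: n(R) = number of terms in the Jensen sum = count of zeros inside |z| < 2 = 1

1


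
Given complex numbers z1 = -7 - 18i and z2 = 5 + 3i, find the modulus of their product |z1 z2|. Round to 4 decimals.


Step 1: |z1| = sqrt((-7)^2 + (-18)^2) = sqrt(373)
Step 2: |z2| = sqrt(5^2 + 3^2) = sqrt(34)
Step 3: |z1*z2| = |z1|*|z2| = sqrt(373) * sqrt(34) = sqrt(373 * 34) = sqrt(12682)
Step 4: = 112.6144

112.6144


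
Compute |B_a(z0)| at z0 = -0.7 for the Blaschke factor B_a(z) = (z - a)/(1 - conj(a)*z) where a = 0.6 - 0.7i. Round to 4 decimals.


Step 1: Numerator z0 - a = -0.7 - (0.6 - 0.7i) = -1.3 + 0.7i
Step 2: Denominator 1 - conj(a)*z0 = 1 - (0.6 + 0.7i)*(-0.7) = 1.42 + 0.49i
Step 3: |z0 - a|^2 = (-1.3)^2 + 0.7^2 = 2.18; |1 - conj(a)*z0|^2 = 1.42^2 + 0.49^2 = 2.2565
Step 4: |B_a(-0.7)| = sqrt(2.18 / 2.2565) = sqrt(0.966098)
Step 5: = 0.9829

0.9829


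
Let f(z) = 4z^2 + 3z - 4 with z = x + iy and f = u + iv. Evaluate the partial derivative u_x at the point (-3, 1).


Step 1: f(z) = 4(x+iy)^2 + 3(x+iy) - 4
Step 2: u = 4(x^2 - y^2) + 3x - 4
Step 3: u_x = 8x + 3
Step 4: At (-3, 1): u_x = -24 + 3 = -21

-21


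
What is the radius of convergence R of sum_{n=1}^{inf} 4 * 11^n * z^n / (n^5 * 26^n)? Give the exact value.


Step 1: General term a_n = 4 * 11^n / (n^5 * 26^n)
Step 2: By the root test, |a_n|^(1/n) = 4^(1/n) * 11 / (n^(5/n) * 26) -> 11/26 as n -> infinity (since 4^(1/n) -> 1 and n^(5/n) -> 1)
Step 3: R = 1/lim|a_n|^(1/n) = 26/11

26/11


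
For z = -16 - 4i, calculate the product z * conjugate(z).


Step 1: conj(z) = -16 + 4i
Step 2: z * conj(z) = (-16)^2 + (-4)^2
Step 3: = 256 + 16 = 272

272


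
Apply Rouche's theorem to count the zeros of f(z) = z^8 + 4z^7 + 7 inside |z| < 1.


Step 1: On |z| = 1 the three terms have sizes |z^8| = 1^8 = 1, |4z^7| = 4*1^7 = 4, |7| = 7
Step 2: The dominant term is g(z) = 7; let h(z) = z^8 + 4z^7 so f = g + h
Step 3: On |z| = 1: |g| = 7 and |h| <= 1 + 4 = 5
Step 4: Since 7 > 5, |h| < |g| on |z| = 1, so by Rouche f has the same number of zeros as g inside |z| < 1
Step 5: g(z) = 7 is a nonzero constant with no zeros inside |z| < 1. Answer = 0

0


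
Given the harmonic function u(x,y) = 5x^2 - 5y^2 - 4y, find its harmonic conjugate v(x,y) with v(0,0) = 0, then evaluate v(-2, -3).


Step 1: v_x = -u_y = 10y + 4
Step 2: v_y = u_x = 10x + 0
Step 3: v = 10xy + 4x + C
Step 4: v(0,0) = 0 => C = 0
Step 5: v(-2, -3) = 52

52


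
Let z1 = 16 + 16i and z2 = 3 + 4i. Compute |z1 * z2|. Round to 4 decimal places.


Step 1: |z1| = sqrt(16^2 + 16^2) = sqrt(512)
Step 2: |z2| = sqrt(3^2 + 4^2) = sqrt(25)
Step 3: |z1*z2| = |z1|*|z2| = sqrt(512) * sqrt(25) = sqrt(512 * 25) = sqrt(12800)
Step 4: = 113.1371

113.1371


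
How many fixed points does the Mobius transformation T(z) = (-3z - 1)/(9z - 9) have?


Step 1: Fixed points satisfy T(z) = z
Step 2: 9z^2 - 6z + 1 = 0
Step 3: Discriminant = (-6)^2 - 4*9*1 = 0
Step 4: Number of fixed points = 1

1


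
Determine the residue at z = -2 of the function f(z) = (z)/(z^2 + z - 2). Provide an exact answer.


Step 1: Q(z) = z^2 + z - 2 = (z + 2)(z - 1)
Step 2: Q'(z) = 2z + 1
Step 3: Q'(-2) = -3, P(-2) = -2
Step 4: Res = P(-2)/Q'(-2) = -2/(-3) = 2/3

2/3


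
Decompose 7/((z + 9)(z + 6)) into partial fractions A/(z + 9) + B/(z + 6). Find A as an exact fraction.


Step 1: Multiply both sides by (z + 9) and set z = -9
Step 2: A = 7 / (-9 + 6)
Step 3: A = 7 / (-3)
Step 4: A = -7/3

-7/3


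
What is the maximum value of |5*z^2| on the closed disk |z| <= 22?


Step 1: On |z| = 22, |f(z)| = 5 * |z|^2 = 5 * 22^2
Step 2: By maximum modulus principle, maximum is on boundary.
Step 3: Maximum = 5 * 484 = 2420

2420


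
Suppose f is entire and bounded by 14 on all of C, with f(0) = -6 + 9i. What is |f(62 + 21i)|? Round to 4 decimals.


Step 1: By Liouville's theorem, a bounded entire function is constant.
Step 2: f(z) = f(0) = -6 + 9i for all z.
Step 3: |f(w)| = |-6 + 9i| = sqrt(36 + 81)
Step 4: = 10.8167

10.8167


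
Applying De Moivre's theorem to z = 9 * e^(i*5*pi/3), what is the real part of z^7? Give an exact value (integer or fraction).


Step 1: By De Moivre's theorem, z^7 = 9^7 * e^(i*7*5*pi/3) = 4782969 * (cos(35*pi/3) + i*sin(35*pi/3))
Step 2: |z|^7 = 9^7 = 4782969
Step 3: Reduce the angle mod 2*pi: 35*pi/3 - 10*pi = 5*pi/3
Step 4: cos(5*pi/3) = 1/2
Step 5: Re(z^7) = 4782969 * 1/2 = 4782969/2

4782969/2


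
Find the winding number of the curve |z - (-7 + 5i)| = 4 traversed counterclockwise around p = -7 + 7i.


Step 1: Center c = (-7, 5), radius = 4
Step 2: |p - c|^2 = 0^2 + 2^2 = 4
Step 3: r^2 = 16
Step 4: |p-c| < r so winding number = 1

1


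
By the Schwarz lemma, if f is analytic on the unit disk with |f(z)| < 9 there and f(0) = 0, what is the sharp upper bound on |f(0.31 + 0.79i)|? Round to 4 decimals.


Step 1: g = f/9 maps D -> D with g(0) = 0, so by the Schwarz lemma |g(z)| <= |z|, i.e. |f(z)| <= 9|z|; this is sharp (f(z) = 9z).
Step 2: |z0|^2 = 0.31^2 + 0.79^2 = 0.7202
Step 3: |z0| = sqrt(0.7202) = 0.848646
Step 4: Best bound = 9 * |z0| = 9 * 0.848646 = 7.6378

7.6378


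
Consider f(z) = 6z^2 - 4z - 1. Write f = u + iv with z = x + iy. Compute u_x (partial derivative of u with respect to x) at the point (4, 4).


Step 1: f(z) = 6(x+iy)^2 - 4(x+iy) - 1
Step 2: u = 6(x^2 - y^2) - 4x - 1
Step 3: u_x = 12x - 4
Step 4: At (4, 4): u_x = 48 - 4 = 44

44


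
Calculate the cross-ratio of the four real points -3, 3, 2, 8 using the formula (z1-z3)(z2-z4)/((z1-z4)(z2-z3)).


Step 1: (z1-z3)(z2-z4) = (-5) * (-5) = 25
Step 2: (z1-z4)(z2-z3) = (-11) * 1 = -11
Step 3: Cross-ratio = -25/11 = -25/11

-25/11


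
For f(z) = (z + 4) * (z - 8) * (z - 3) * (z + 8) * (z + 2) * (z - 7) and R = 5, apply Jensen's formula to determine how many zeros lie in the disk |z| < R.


Jensen's formula: (1/2pi)*integral log|f(Re^it)|dt = log|f(0)| + sum_{|a_k|<R} log(R/|a_k|)
Step 1: f(0) = 4 * (-8) * (-3) * 8 * 2 * (-7) = -10752
Step 2: log|f(0)| = log|-4| + log|8| + log|3| + log|-8| + log|-2| + log|7| = 9.2828
Step 3: Zeros inside |z| < 5: -4, 3, -2
Step 4: Jensen sum = log(5/4) + log(5/3) + log(5/2) = 1.6503
Step 5: n(R) = number of terms in the Jensen sum = count of zeros inside |z| < 5 = 3

3


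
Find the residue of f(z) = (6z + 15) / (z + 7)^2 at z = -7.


Step 1: Pole of order 2 at z = -7
Step 2: Res = lim d/dz [(z + 7)^2 * f(z)] as z -> -7
Step 3: (z + 7)^2 * f(z) = 6z + 15
Step 4: d/dz[6z + 15] = 6

6


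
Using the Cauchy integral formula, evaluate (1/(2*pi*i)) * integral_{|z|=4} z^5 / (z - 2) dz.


Step 1: f(z) = z^5, a = 2 is inside |z| = 4
Step 2: By Cauchy integral formula: (1/(2pi*i)) * integral = f(a)
Step 3: f(2) = 2^5 = 32

32


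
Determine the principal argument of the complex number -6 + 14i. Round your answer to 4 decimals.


Step 1: z = -6 + 14i
Step 2: arg(z) = atan2(14, -6)
Step 3: arg(z) = 1.9757

1.9757


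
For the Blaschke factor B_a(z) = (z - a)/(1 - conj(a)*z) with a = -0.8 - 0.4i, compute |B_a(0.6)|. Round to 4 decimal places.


Step 1: Numerator z0 - a = 0.6 - (-0.8 - 0.4i) = 1.4 + 0.4i
Step 2: Denominator 1 - conj(a)*z0 = 1 - (-0.8 + 0.4i)*0.6 = 1.48 - 0.24i
Step 3: |z0 - a|^2 = 1.4^2 + 0.4^2 = 2.12; |1 - conj(a)*z0|^2 = 1.48^2 + (-0.24)^2 = 2.248
Step 4: |B_a(0.6)| = sqrt(2.12 / 2.248) = sqrt(0.94306)
Step 5: = 0.9711

0.9711


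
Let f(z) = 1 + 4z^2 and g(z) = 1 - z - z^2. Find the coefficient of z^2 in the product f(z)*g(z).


Step 1: z^2 term in f*g comes from: (1)*(-z^2) + (0)*(-z) + (4z^2)*(1)
Step 2: = -1 + 0 + 4
Step 3: = 3

3


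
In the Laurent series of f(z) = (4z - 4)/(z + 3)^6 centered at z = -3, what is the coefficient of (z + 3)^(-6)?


Step 1: Write the numerator in powers of (z + 3): 4z - 4 = 4(z + 3) + (4*(-3) - 4) = 4(z + 3) - 16
Step 2: Divide by (z + 3)^6: f(z) = -16(z + 3)^(-6) + 4(z + 3)^(-5)
Step 3: This finite sum is the Laurent series of f about z = -3.
Step 4: Coefficient of (z + 3)^(-6) = 4*(-3) - 4 = -16

-16


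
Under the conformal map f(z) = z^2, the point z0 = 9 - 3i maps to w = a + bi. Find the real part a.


Step 1: z0 = 9 - 3i
Step 2: z0^2 = 9^2 - (-3)^2 - 54i
Step 3: real part = 81 - 9 = 72

72


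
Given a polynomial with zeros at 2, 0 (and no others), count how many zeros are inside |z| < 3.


Step 1: Check each root:
  z = 2: |2| = 2 < 3
  z = 0: |0| = 0 < 3
Step 2: Count = 2

2


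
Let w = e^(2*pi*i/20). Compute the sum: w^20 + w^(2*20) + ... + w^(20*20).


Step 1: The sum sum_{j=1}^{n} w^(k*j) equals n if n | k, else 0.
Step 2: Here n = 20, k = 20
Step 3: Does n divide k? 20 | 20 -> True
Step 4: Sum = 20

20


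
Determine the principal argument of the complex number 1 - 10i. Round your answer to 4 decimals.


Step 1: z = 1 - 10i
Step 2: arg(z) = atan2(-10, 1)
Step 3: arg(z) = -1.4711

-1.4711


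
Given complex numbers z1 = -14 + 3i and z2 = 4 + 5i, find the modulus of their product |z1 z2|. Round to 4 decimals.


Step 1: |z1| = sqrt((-14)^2 + 3^2) = sqrt(205)
Step 2: |z2| = sqrt(4^2 + 5^2) = sqrt(41)
Step 3: |z1*z2| = |z1|*|z2| = sqrt(205) * sqrt(41) = sqrt(205 * 41) = sqrt(8405)
Step 4: = 91.6788

91.6788


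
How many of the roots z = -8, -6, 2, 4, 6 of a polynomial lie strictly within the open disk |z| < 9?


Step 1: Check each root:
  z = -8: |-8| = 8 < 9
  z = -6: |-6| = 6 < 9
  z = 2: |2| = 2 < 9
  z = 4: |4| = 4 < 9
  z = 6: |6| = 6 < 9
Step 2: Count = 5

5


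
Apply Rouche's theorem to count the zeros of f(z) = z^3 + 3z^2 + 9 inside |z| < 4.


Step 1: On |z| = 4 the three terms have sizes |z^3| = 4^3 = 64, |3z^2| = 3*4^2 = 48, |9| = 9
Step 2: The dominant term is g(z) = z^3; let h(z) = 3z^2 + 9 so f = g + h
Step 3: On |z| = 4: |g| = 64 and |h| <= 48 + 9 = 57
Step 4: Since 64 > 57, |h| < |g| on |z| = 4, so by Rouche f has the same number of zeros as g inside |z| < 4
Step 5: g(z) = z^3 has 3 zeros (all at the origin) inside |z| < 4. Answer = 3

3


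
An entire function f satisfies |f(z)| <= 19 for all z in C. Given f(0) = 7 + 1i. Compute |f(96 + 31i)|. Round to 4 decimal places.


Step 1: By Liouville's theorem, a bounded entire function is constant.
Step 2: f(z) = f(0) = 7 + 1i for all z.
Step 3: |f(w)| = |7 + 1i| = sqrt(49 + 1)
Step 4: = 7.0711

7.0711


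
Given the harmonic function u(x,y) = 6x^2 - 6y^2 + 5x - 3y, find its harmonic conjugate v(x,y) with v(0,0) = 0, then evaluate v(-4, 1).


Step 1: v_x = -u_y = 12y + 3
Step 2: v_y = u_x = 12x + 5
Step 3: v = 12xy + 3x + 5y + C
Step 4: v(0,0) = 0 => C = 0
Step 5: v(-4, 1) = -55

-55


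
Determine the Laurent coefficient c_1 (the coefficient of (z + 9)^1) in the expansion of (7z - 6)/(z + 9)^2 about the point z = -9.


Step 1: Write the numerator in powers of (z + 9): 7z - 6 = 7(z + 9) + (7*(-9) - 6) = 7(z + 9) - 69
Step 2: Divide by (z + 9)^2: f(z) = -69(z + 9)^(-2) + 7(z + 9)^(-1)
Step 3: This finite sum is the Laurent series of f about z = -9.
Step 4: Only the powers -2 and -1 appear, so the coefficient of (z + 9)^1 = 0

0


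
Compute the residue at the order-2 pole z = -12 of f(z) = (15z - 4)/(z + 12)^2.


Step 1: Pole of order 2 at z = -12
Step 2: Res = lim d/dz [(z + 12)^2 * f(z)] as z -> -12
Step 3: (z + 12)^2 * f(z) = 15z - 4
Step 4: d/dz[15z - 4] = 15

15


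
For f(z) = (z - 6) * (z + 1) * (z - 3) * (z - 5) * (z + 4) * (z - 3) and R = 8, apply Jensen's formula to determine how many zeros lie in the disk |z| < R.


Jensen's formula: (1/2pi)*integral log|f(Re^it)|dt = log|f(0)| + sum_{|a_k|<R} log(R/|a_k|)
Step 1: f(0) = (-6) * 1 * (-3) * (-5) * 4 * (-3) = 1080
Step 2: log|f(0)| = log|6| + log|-1| + log|3| + log|5| + log|-4| + log|3| = 6.9847
Step 3: Zeros inside |z| < 8: 6, -1, 3, 5, -4, 3
Step 4: Jensen sum = log(8/6) + log(8/1) + log(8/3) + log(8/5) + log(8/4) + log(8/3) = 5.4919
Step 5: n(R) = number of terms in the Jensen sum = count of zeros inside |z| < 8 = 6

6


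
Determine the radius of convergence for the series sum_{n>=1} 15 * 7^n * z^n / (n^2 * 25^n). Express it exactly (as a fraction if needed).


Step 1: General term a_n = 15 * 7^n / (n^2 * 25^n)
Step 2: By the root test, |a_n|^(1/n) = 15^(1/n) * 7 / (n^(2/n) * 25) -> 7/25 as n -> infinity (since 15^(1/n) -> 1 and n^(2/n) -> 1)
Step 3: R = 1/lim|a_n|^(1/n) = 25/7

25/7


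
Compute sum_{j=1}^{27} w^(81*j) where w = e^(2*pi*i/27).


Step 1: The sum sum_{j=1}^{n} w^(k*j) equals n if n | k, else 0.
Step 2: Here n = 27, k = 81
Step 3: Does n divide k? 27 | 81 -> True
Step 4: Sum = 27

27


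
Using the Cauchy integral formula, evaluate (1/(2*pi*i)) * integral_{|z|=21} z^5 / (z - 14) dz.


Step 1: f(z) = z^5, a = 14 is inside |z| = 21
Step 2: By Cauchy integral formula: (1/(2pi*i)) * integral = f(a)
Step 3: f(14) = 14^5 = 537824

537824


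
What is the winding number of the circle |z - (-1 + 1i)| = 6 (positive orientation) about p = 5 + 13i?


Step 1: Center c = (-1, 1), radius = 6
Step 2: |p - c|^2 = 6^2 + 12^2 = 180
Step 3: r^2 = 36
Step 4: |p-c| > r so winding number = 0

0


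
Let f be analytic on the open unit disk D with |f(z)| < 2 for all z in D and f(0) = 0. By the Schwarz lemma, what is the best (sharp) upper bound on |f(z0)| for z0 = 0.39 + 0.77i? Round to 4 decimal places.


Step 1: g = f/2 maps D -> D with g(0) = 0, so by the Schwarz lemma |g(z)| <= |z|, i.e. |f(z)| <= 2|z|; this is sharp (f(z) = 2z).
Step 2: |z0|^2 = 0.39^2 + 0.77^2 = 0.745
Step 3: |z0| = sqrt(0.745) = 0.863134
Step 4: Best bound = 2 * |z0| = 2 * 0.863134 = 1.7263

1.7263


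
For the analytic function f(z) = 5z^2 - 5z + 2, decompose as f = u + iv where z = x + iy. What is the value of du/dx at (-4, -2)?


Step 1: f(z) = 5(x+iy)^2 - 5(x+iy) + 2
Step 2: u = 5(x^2 - y^2) - 5x + 2
Step 3: u_x = 10x - 5
Step 4: At (-4, -2): u_x = -40 - 5 = -45

-45


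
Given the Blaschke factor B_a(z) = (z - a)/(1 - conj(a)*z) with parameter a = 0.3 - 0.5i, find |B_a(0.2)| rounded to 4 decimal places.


Step 1: Numerator z0 - a = 0.2 - (0.3 - 0.5i) = -0.1 + 0.5i
Step 2: Denominator 1 - conj(a)*z0 = 1 - (0.3 + 0.5i)*0.2 = 0.94 - 0.1i
Step 3: |z0 - a|^2 = (-0.1)^2 + 0.5^2 = 0.26; |1 - conj(a)*z0|^2 = 0.94^2 + (-0.1)^2 = 0.8936
Step 4: |B_a(0.2)| = sqrt(0.26 / 0.8936) = sqrt(0.290958)
Step 5: = 0.5394

0.5394


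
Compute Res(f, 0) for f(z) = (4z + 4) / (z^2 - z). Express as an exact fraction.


Step 1: Q(z) = z^2 - z = (z)(z - 1)
Step 2: Q'(z) = 2z - 1
Step 3: Q'(0) = -1, P(0) = 4
Step 4: Res = P(0)/Q'(0) = 4/(-1) = -4

-4


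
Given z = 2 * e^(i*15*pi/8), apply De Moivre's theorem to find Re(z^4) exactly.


Step 1: By De Moivre's theorem, z^4 = 2^4 * e^(i*4*15*pi/8) = 16 * (cos(15*pi/2) + i*sin(15*pi/2))
Step 2: |z|^4 = 2^4 = 16
Step 3: Reduce the angle mod 2*pi: 15*pi/2 - 6*pi = 3*pi/2
Step 4: cos(3*pi/2) = 0
Step 5: Re(z^4) = 16 * 0 = 0

0


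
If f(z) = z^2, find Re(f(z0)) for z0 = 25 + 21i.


Step 1: z0 = 25 + 21i
Step 2: z0^2 = 25^2 - 21^2 + 1050i
Step 3: real part = 625 - 441 = 184

184


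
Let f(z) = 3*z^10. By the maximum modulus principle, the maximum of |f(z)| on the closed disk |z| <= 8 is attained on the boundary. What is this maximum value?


Step 1: On |z| = 8, |f(z)| = 3 * |z|^10 = 3 * 8^10
Step 2: By maximum modulus principle, maximum is on boundary.
Step 3: Maximum = 3 * 1073741824 = 3221225472

3221225472


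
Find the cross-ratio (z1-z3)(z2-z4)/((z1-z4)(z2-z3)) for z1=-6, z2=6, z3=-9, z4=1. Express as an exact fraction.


Step 1: (z1-z3)(z2-z4) = 3 * 5 = 15
Step 2: (z1-z4)(z2-z3) = (-7) * 15 = -105
Step 3: Cross-ratio = -15/105 = -1/7

-1/7


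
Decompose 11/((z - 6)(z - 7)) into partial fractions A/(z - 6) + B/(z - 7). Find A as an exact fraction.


Step 1: Multiply both sides by (z - 6) and set z = 6
Step 2: A = 11 / (6 - 7)
Step 3: A = 11 / (-1)
Step 4: A = -11

-11


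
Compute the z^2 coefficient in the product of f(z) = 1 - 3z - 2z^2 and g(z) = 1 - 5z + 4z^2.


Step 1: z^2 term in f*g comes from: (1)*(4z^2) + (-3z)*(-5z) + (-2z^2)*(1)
Step 2: = 4 + 15 - 2
Step 3: = 17

17


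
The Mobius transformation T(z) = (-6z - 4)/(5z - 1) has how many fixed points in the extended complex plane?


Step 1: Fixed points satisfy T(z) = z
Step 2: 5z^2 + 5z + 4 = 0
Step 3: Discriminant = 5^2 - 4*5*4 = -55
Step 4: Number of fixed points = 2

2


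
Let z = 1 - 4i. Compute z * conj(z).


Step 1: conj(z) = 1 + 4i
Step 2: z * conj(z) = 1^2 + (-4)^2
Step 3: = 1 + 16 = 17

17


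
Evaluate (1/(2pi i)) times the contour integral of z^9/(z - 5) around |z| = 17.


Step 1: f(z) = z^9, a = 5 is inside |z| = 17
Step 2: By Cauchy integral formula: (1/(2pi*i)) * integral = f(a)
Step 3: f(5) = 5^9 = 1953125

1953125


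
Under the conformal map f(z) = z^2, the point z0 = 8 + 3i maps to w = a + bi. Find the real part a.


Step 1: z0 = 8 + 3i
Step 2: z0^2 = 8^2 - 3^2 + 48i
Step 3: real part = 64 - 9 = 55

55


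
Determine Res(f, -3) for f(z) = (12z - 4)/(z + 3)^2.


Step 1: Pole of order 2 at z = -3
Step 2: Res = lim d/dz [(z + 3)^2 * f(z)] as z -> -3
Step 3: (z + 3)^2 * f(z) = 12z - 4
Step 4: d/dz[12z - 4] = 12

12


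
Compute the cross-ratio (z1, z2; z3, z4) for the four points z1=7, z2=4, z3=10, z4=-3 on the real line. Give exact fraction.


Step 1: (z1-z3)(z2-z4) = (-3) * 7 = -21
Step 2: (z1-z4)(z2-z3) = 10 * (-6) = -60
Step 3: Cross-ratio = 21/60 = 7/20

7/20


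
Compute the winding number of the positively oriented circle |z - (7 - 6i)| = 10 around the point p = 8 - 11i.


Step 1: Center c = (7, -6), radius = 10
Step 2: |p - c|^2 = 1^2 + (-5)^2 = 26
Step 3: r^2 = 100
Step 4: |p-c| < r so winding number = 1

1


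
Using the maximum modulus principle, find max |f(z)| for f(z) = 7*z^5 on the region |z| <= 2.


Step 1: On |z| = 2, |f(z)| = 7 * |z|^5 = 7 * 2^5
Step 2: By maximum modulus principle, maximum is on boundary.
Step 3: Maximum = 7 * 32 = 224

224


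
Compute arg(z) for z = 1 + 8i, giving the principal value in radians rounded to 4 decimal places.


Step 1: z = 1 + 8i
Step 2: arg(z) = atan2(8, 1)
Step 3: arg(z) = 1.4464

1.4464


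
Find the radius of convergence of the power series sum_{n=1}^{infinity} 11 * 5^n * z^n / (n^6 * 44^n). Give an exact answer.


Step 1: General term a_n = 11 * 5^n / (n^6 * 44^n)
Step 2: By the root test, |a_n|^(1/n) = 11^(1/n) * 5 / (n^(6/n) * 44) -> 5/44 as n -> infinity (since 11^(1/n) -> 1 and n^(6/n) -> 1)
Step 3: R = 1/lim|a_n|^(1/n) = 44/5

44/5


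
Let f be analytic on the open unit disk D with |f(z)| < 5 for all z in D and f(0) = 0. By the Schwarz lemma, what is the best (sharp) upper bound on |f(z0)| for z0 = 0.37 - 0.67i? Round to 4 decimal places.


Step 1: g = f/5 maps D -> D with g(0) = 0, so by the Schwarz lemma |g(z)| <= |z|, i.e. |f(z)| <= 5|z|; this is sharp (f(z) = 5z).
Step 2: |z0|^2 = 0.37^2 + (-0.67)^2 = 0.5858
Step 3: |z0| = sqrt(0.5858) = 0.765376
Step 4: Best bound = 5 * |z0| = 5 * 0.765376 = 3.8269

3.8269


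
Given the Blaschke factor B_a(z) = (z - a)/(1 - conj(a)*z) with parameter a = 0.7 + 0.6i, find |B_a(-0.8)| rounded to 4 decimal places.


Step 1: Numerator z0 - a = -0.8 - (0.7 + 0.6i) = -1.5 - 0.6i
Step 2: Denominator 1 - conj(a)*z0 = 1 - (0.7 - 0.6i)*(-0.8) = 1.56 - 0.48i
Step 3: |z0 - a|^2 = (-1.5)^2 + (-0.6)^2 = 2.61; |1 - conj(a)*z0|^2 = 1.56^2 + (-0.48)^2 = 2.664
Step 4: |B_a(-0.8)| = sqrt(2.61 / 2.664) = sqrt(0.97973)
Step 5: = 0.9898

0.9898


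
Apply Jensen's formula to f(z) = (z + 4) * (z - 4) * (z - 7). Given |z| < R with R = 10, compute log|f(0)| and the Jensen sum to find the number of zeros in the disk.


Jensen's formula: (1/2pi)*integral log|f(Re^it)|dt = log|f(0)| + sum_{|a_k|<R} log(R/|a_k|)
Step 1: f(0) = 4 * (-4) * (-7) = 112
Step 2: log|f(0)| = log|-4| + log|4| + log|7| = 4.7185
Step 3: Zeros inside |z| < 10: -4, 4, 7
Step 4: Jensen sum = log(10/4) + log(10/4) + log(10/7) = 2.1893
Step 5: n(R) = number of terms in the Jensen sum = count of zeros inside |z| < 10 = 3

3
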